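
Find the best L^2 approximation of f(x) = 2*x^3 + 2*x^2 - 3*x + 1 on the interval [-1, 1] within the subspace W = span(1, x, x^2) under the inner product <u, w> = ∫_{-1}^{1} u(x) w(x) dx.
g(x) = 2*x^2 - 9*x/5 + 1

The best approximation g ∈ W is the orthogonal projection of f onto W. Writing g = a_0 + a_1 x + a_2 x^2, the coefficients solve the normal equations G · a = b where
  G_{ij} = <φ_i, φ_j> and b_i = <f, φ_i>, with φ_0 = 1, φ_1 = x, φ_2 = x^2.
G =
  [2, 0, 2/3]
  [0, 2/3, 0]
  [2/3, 0, 2/5],
b = (10/3, -6/5, 22/15).
Solving gives a_0 = 1, a_1 = -9/5, a_2 = 2, so
  g(x) = 2*x^2 - 9*x/5 + 1.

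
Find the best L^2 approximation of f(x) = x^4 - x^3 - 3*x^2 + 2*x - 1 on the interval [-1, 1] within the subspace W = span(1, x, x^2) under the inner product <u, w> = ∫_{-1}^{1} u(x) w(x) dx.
g(x) = -15*x^2/7 + 7*x/5 - 38/35

The best approximation g ∈ W is the orthogonal projection of f onto W. Writing g = a_0 + a_1 x + a_2 x^2, the coefficients solve the normal equations G · a = b where
  G_{ij} = <φ_i, φ_j> and b_i = <f, φ_i>, with φ_0 = 1, φ_1 = x, φ_2 = x^2.
G =
  [2, 0, 2/3]
  [0, 2/3, 0]
  [2/3, 0, 2/5],
b = (-18/5, 14/15, -166/105).
Solving gives a_0 = -38/35, a_1 = 7/5, a_2 = -15/7, so
  g(x) = -15*x^2/7 + 7*x/5 - 38/35.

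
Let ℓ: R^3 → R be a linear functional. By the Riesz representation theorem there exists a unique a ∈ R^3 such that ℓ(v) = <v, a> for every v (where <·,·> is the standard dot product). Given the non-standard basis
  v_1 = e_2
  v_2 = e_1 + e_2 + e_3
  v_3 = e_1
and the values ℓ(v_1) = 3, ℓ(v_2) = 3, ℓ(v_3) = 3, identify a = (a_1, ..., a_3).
a = (3, 3, -3)

Write a = (a_1, ..., a_3) in the standard basis. For each basis vector v_i, ℓ(v_i) = <v_i, a> is a linear equation in the a_j's. Collect the n equations into a matrix system V a = ℓ, where row i of V is v_i (expressed in the standard basis). Since V is invertible (lower-triangular with 1s on the diagonal, up to permutation), solve by back-substitution:
  V =
[[0, 1, 0],
 [1, 1, 1],
 [1, 0, 0]]
  V a = (3, 3, 3)
Solving gives a = (3, 3, -3).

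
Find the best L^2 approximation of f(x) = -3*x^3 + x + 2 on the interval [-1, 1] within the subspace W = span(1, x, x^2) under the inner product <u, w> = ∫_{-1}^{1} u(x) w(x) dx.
g(x) = 2 - 4*x/5

The best approximation g ∈ W is the orthogonal projection of f onto W. Writing g = a_0 + a_1 x + a_2 x^2, the coefficients solve the normal equations G · a = b where
  G_{ij} = <φ_i, φ_j> and b_i = <f, φ_i>, with φ_0 = 1, φ_1 = x, φ_2 = x^2.
G =
  [2, 0, 2/3]
  [0, 2/3, 0]
  [2/3, 0, 2/5],
b = (4, -8/15, 4/3).
Solving gives a_0 = 2, a_1 = -4/5, a_2 = 0, so
  g(x) = 2 - 4*x/5.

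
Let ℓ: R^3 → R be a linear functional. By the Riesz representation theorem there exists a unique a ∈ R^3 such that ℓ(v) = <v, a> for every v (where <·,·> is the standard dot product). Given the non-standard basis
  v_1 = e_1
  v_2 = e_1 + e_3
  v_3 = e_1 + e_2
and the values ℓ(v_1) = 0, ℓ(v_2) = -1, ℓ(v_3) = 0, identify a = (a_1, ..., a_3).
a = (0, 0, -1)

Write a = (a_1, ..., a_3) in the standard basis. For each basis vector v_i, ℓ(v_i) = <v_i, a> is a linear equation in the a_j's. Collect the n equations into a matrix system V a = ℓ, where row i of V is v_i (expressed in the standard basis). Since V is invertible (lower-triangular with 1s on the diagonal, up to permutation), solve by back-substitution:
  V =
[[1, 0, 0],
 [1, 0, 1],
 [1, 1, 0]]
  V a = (0, -1, 0)
Solving gives a = (0, 0, -1).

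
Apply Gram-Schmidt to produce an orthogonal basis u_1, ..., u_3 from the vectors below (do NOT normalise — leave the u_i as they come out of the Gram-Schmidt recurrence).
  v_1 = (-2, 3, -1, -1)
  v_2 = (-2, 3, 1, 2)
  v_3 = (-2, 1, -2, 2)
Orthogonal basis:
  u_1 = (-2, 3, -1, -1)
  u_2 = (-2/3, 1, 5/3, 8/3)
  u_3 = (-69/85, -133/170, -369/170, 123/85)

Apply the Gram-Schmidt recurrence
  u_1 = v_1
  u_i = v_i − Σ_{j<i} ((v_i · u_j) / (u_j · u_j)) · u_j.

Step by step this gives:
  u_1 = (-2, 3, -1, -1)
  u_2 = (-2/3, 1, 5/3, 8/3)
  u_3 = (-69/85, -133/170, -369/170, 123/85)

Orthogonality check:
  u_2 · u_1 = 0 (should be 0)
  u_3 · u_1 = 0 (should be 0)
  u_3 · u_2 = 0 (should be 0)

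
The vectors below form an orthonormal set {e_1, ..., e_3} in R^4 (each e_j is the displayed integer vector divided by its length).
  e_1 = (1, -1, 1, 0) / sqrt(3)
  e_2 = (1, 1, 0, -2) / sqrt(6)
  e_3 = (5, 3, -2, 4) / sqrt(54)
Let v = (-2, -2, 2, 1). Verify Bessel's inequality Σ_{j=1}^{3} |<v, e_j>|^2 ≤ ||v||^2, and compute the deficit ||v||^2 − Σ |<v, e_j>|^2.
Σ |<v, e_j>|^2 = 326/27; ||v||^2 = 13; deficit = 25/27

Write each e_j = u_j / sqrt(<u_j, u_j>) where u_j is the displayed integer vector. Then <v, e_j> = <v, u_j> / sqrt(<u_j, u_j>), so |<v, e_j>|^2 = <v, u_j>^2 / <u_j, u_j>.
Coefficients: <v, e_1> = 2/sqrt(3), <v, e_2> = -6/sqrt(6), <v, e_3> = -16/sqrt(54).
Square and sum: Σ |<v, e_j>|^2 = 326/27.
Compute ||v||^2 = v·v = 13.
Deficit = 13 − 326/27 = 25/27 ≥ 0, confirming Bessel's inequality. (The deficit equals ||v − Σ <v,e_j> e_j||^2, the squared distance from v to span{e_j}.)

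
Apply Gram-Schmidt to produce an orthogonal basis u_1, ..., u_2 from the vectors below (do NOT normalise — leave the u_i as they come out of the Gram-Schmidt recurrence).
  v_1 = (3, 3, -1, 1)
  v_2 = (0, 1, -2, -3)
Orthogonal basis:
  u_1 = (3, 3, -1, 1)
  u_2 = (-3/10, 7/10, -19/10, -31/10)

Apply the Gram-Schmidt recurrence
  u_1 = v_1
  u_i = v_i − Σ_{j<i} ((v_i · u_j) / (u_j · u_j)) · u_j.

Step by step this gives:
  u_1 = (3, 3, -1, 1)
  u_2 = (-3/10, 7/10, -19/10, -31/10)

Orthogonality check:
  u_2 · u_1 = 0 (should be 0)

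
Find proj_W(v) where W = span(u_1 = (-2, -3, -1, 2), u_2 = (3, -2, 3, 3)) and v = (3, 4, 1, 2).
proj_W(v) = (185/61, 115/61, 130/61, -35/61)

Set up U = [u_1 | ... | u_2] ∈ R^(4×2). The projector onto W = col(U) is P = U (U^T U)^(-1) U^T.
Compute U^T U =
  [18, 3]
  [3, 31],
and U^T v = (-15, 10).
Solve U^T U · c = U^T v for the coefficients: c = (-55/61, 25/61). The projection is proj_W(v) = U c.
Check: (v - proj_W(v)) · u_1 = 0  (should be 0).
Check: (v - proj_W(v)) · u_2 = 0  (should be 0).
Result: proj_W(v) = (185/61, 115/61, 130/61, -35/61).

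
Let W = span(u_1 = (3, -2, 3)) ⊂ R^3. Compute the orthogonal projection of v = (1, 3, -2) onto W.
proj_W(v) = (-27/22, 9/11, -27/22)

Set up U = [u_1 | ... | u_1] ∈ R^(3×1). The projector onto W = col(U) is P = U (U^T U)^(-1) U^T.
Compute U^T U =
  [22],
and U^T v = (-9).
Solve U^T U · c = U^T v for the coefficients: c = (-9/22). The projection is proj_W(v) = U c.
Check: (v - proj_W(v)) · u_1 = 0  (should be 0).
Result: proj_W(v) = (-27/22, 9/11, -27/22).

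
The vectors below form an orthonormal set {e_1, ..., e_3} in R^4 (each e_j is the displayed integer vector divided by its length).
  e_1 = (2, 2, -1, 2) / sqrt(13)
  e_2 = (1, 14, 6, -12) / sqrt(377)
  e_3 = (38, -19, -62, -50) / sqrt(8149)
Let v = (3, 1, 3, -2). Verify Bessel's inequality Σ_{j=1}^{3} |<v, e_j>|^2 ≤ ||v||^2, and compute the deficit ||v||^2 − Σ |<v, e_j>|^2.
Σ |<v, e_j>|^2 = 2619/281; ||v||^2 = 23; deficit = 3844/281

Write each e_j = u_j / sqrt(<u_j, u_j>) where u_j is the displayed integer vector. Then <v, e_j> = <v, u_j> / sqrt(<u_j, u_j>), so |<v, e_j>|^2 = <v, u_j>^2 / <u_j, u_j>.
Coefficients: <v, e_1> = 1/sqrt(13), <v, e_2> = 59/sqrt(377), <v, e_3> = 9/sqrt(8149).
Square and sum: Σ |<v, e_j>|^2 = 2619/281.
Compute ||v||^2 = v·v = 23.
Deficit = 23 − 2619/281 = 3844/281 ≥ 0, confirming Bessel's inequality. (The deficit equals ||v − Σ <v,e_j> e_j||^2, the squared distance from v to span{e_j}.)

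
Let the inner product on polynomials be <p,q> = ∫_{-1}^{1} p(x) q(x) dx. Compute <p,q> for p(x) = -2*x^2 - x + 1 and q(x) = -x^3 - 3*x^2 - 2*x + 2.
<p,q> = 52/15

Expand the product: p(x)·q(x) = 2*x^5 + 7*x^4 + 6*x^3 - 5*x^2 - 4*x + 2.
∫_{-1}^{1} of each monomial x^k gives [2/(k+1) if k even, 0 if k odd]. Integrating term-by-term (or equivalently evaluating the antiderivative F(x) = x^6/3 + 7*x^5/5 + 3*x^4/2 - 5*x^3/3 - 2*x^2 + 2*x at the endpoints):
  F(1) − F(−1) = 47/30 − (-19/10) = 52/15.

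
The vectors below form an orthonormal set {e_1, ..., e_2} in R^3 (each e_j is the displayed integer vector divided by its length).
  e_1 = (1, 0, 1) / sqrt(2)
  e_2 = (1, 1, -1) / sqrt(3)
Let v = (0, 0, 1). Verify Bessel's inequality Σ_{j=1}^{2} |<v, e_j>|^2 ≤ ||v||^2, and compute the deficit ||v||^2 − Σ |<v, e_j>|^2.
Σ |<v, e_j>|^2 = 5/6; ||v||^2 = 1; deficit = 1/6

Write each e_j = u_j / sqrt(<u_j, u_j>) where u_j is the displayed integer vector. Then <v, e_j> = <v, u_j> / sqrt(<u_j, u_j>), so |<v, e_j>|^2 = <v, u_j>^2 / <u_j, u_j>.
Coefficients: <v, e_1> = 1/sqrt(2), <v, e_2> = -1/sqrt(3).
Square and sum: Σ |<v, e_j>|^2 = 5/6.
Compute ||v||^2 = v·v = 1.
Deficit = 1 − 5/6 = 1/6 ≥ 0, confirming Bessel's inequality. (The deficit equals ||v − Σ <v,e_j> e_j||^2, the squared distance from v to span{e_j}.)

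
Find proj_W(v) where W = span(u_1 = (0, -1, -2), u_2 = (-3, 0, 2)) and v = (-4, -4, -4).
proj_W(v) = (-204/49, -172/49, -208/49)

Set up U = [u_1 | ... | u_2] ∈ R^(3×2). The projector onto W = col(U) is P = U (U^T U)^(-1) U^T.
Compute U^T U =
  [5, -4]
  [-4, 13],
and U^T v = (12, 4).
Solve U^T U · c = U^T v for the coefficients: c = (172/49, 68/49). The projection is proj_W(v) = U c.
Check: (v - proj_W(v)) · u_1 = 0  (should be 0).
Check: (v - proj_W(v)) · u_2 = 0  (should be 0).
Result: proj_W(v) = (-204/49, -172/49, -208/49).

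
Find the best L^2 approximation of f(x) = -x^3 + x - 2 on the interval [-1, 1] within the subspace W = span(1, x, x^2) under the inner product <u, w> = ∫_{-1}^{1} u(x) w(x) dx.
g(x) = 2*x/5 - 2

The best approximation g ∈ W is the orthogonal projection of f onto W. Writing g = a_0 + a_1 x + a_2 x^2, the coefficients solve the normal equations G · a = b where
  G_{ij} = <φ_i, φ_j> and b_i = <f, φ_i>, with φ_0 = 1, φ_1 = x, φ_2 = x^2.
G =
  [2, 0, 2/3]
  [0, 2/3, 0]
  [2/3, 0, 2/5],
b = (-4, 4/15, -4/3).
Solving gives a_0 = -2, a_1 = 2/5, a_2 = 0, so
  g(x) = 2*x/5 - 2.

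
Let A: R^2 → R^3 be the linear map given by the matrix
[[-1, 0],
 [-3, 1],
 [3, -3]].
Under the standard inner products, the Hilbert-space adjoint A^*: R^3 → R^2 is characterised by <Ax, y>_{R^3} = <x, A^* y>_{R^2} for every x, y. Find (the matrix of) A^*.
A^* = A^T =
[[-1, -3, 3],
 [0, 1, -3]]

For real matrices with standard dot products, the defining identity <Ax, y> = <x, A^* y> gives (Ax)^T y = x^T (A^*) y, i.e. x^T A^T y = x^T (A^*) y. Since this holds for all x, y, we must have A^* = A^T. Therefore
A^* =
[[-1, -3, 3],
 [0, 1, -3]].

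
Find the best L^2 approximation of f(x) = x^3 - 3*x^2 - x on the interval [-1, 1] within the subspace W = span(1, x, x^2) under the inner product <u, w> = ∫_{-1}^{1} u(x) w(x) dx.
g(x) = -3*x^2 - 2*x/5

The best approximation g ∈ W is the orthogonal projection of f onto W. Writing g = a_0 + a_1 x + a_2 x^2, the coefficients solve the normal equations G · a = b where
  G_{ij} = <φ_i, φ_j> and b_i = <f, φ_i>, with φ_0 = 1, φ_1 = x, φ_2 = x^2.
G =
  [2, 0, 2/3]
  [0, 2/3, 0]
  [2/3, 0, 2/5],
b = (-2, -4/15, -6/5).
Solving gives a_0 = 0, a_1 = -2/5, a_2 = -3, so
  g(x) = -3*x^2 - 2*x/5.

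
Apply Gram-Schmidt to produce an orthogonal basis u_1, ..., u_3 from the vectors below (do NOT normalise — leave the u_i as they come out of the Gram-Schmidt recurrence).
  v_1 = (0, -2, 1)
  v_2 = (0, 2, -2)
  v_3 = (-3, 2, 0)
Orthogonal basis:
  u_1 = (0, -2, 1)
  u_2 = (0, -2/5, -4/5)
  u_3 = (-3, 0, 0)

Apply the Gram-Schmidt recurrence
  u_1 = v_1
  u_i = v_i − Σ_{j<i} ((v_i · u_j) / (u_j · u_j)) · u_j.

Step by step this gives:
  u_1 = (0, -2, 1)
  u_2 = (0, -2/5, -4/5)
  u_3 = (-3, 0, 0)

Orthogonality check:
  u_2 · u_1 = 0 (should be 0)
  u_3 · u_1 = 0 (should be 0)
  u_3 · u_2 = 0 (should be 0)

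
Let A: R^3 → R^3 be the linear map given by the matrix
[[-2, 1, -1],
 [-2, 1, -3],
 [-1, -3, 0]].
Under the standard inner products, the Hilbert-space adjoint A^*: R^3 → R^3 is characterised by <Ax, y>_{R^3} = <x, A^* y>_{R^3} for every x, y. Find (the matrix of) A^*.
A^* = A^T =
[[-2, -2, -1],
 [1, 1, -3],
 [-1, -3, 0]]

For real matrices with standard dot products, the defining identity <Ax, y> = <x, A^* y> gives (Ax)^T y = x^T (A^*) y, i.e. x^T A^T y = x^T (A^*) y. Since this holds for all x, y, we must have A^* = A^T. Therefore
A^* =
[[-2, -2, -1],
 [1, 1, -3],
 [-1, -3, 0]].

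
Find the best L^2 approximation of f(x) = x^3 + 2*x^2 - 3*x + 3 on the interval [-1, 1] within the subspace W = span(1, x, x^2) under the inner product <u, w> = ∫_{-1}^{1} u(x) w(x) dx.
g(x) = 2*x^2 - 12*x/5 + 3

The best approximation g ∈ W is the orthogonal projection of f onto W. Writing g = a_0 + a_1 x + a_2 x^2, the coefficients solve the normal equations G · a = b where
  G_{ij} = <φ_i, φ_j> and b_i = <f, φ_i>, with φ_0 = 1, φ_1 = x, φ_2 = x^2.
G =
  [2, 0, 2/3]
  [0, 2/3, 0]
  [2/3, 0, 2/5],
b = (22/3, -8/5, 14/5).
Solving gives a_0 = 3, a_1 = -12/5, a_2 = 2, so
  g(x) = 2*x^2 - 12*x/5 + 3.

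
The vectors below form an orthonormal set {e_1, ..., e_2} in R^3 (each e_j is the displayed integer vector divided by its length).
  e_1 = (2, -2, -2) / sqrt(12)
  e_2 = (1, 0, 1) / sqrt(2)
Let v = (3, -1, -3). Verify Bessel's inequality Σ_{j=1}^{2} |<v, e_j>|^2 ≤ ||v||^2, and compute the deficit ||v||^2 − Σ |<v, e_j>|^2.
Σ |<v, e_j>|^2 = 49/3; ||v||^2 = 19; deficit = 8/3

Write each e_j = u_j / sqrt(<u_j, u_j>) where u_j is the displayed integer vector. Then <v, e_j> = <v, u_j> / sqrt(<u_j, u_j>), so |<v, e_j>|^2 = <v, u_j>^2 / <u_j, u_j>.
Coefficients: <v, e_1> = 14/sqrt(12), <v, e_2> = 0/sqrt(2).
Square and sum: Σ |<v, e_j>|^2 = 49/3.
Compute ||v||^2 = v·v = 19.
Deficit = 19 − 49/3 = 8/3 ≥ 0, confirming Bessel's inequality. (The deficit equals ||v − Σ <v,e_j> e_j||^2, the squared distance from v to span{e_j}.)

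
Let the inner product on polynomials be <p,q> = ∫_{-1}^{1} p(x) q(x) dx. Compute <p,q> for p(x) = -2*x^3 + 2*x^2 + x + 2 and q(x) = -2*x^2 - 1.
<p,q> = -48/5

Expand the product: p(x)·q(x) = 4*x^5 - 4*x^4 - 6*x^2 - x - 2.
∫_{-1}^{1} of each monomial x^k gives [2/(k+1) if k even, 0 if k odd]. Integrating term-by-term (or equivalently evaluating the antiderivative F(x) = 2*x^6/3 - 4*x^5/5 - 2*x^3 - x^2/2 - 2*x at the endpoints):
  F(1) − F(−1) = -139/30 − (149/30) = -48/5.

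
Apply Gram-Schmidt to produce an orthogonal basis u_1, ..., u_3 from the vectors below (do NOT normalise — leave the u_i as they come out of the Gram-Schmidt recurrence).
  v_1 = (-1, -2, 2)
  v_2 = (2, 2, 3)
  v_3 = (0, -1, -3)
Orthogonal basis:
  u_1 = (-1, -2, 2)
  u_2 = (2, 2, 3)
  u_3 = (130/153, -91/153, -26/153)

Apply the Gram-Schmidt recurrence
  u_1 = v_1
  u_i = v_i − Σ_{j<i} ((v_i · u_j) / (u_j · u_j)) · u_j.

Step by step this gives:
  u_1 = (-1, -2, 2)
  u_2 = (2, 2, 3)
  u_3 = (130/153, -91/153, -26/153)

Orthogonality check:
  u_2 · u_1 = 0 (should be 0)
  u_3 · u_1 = 0 (should be 0)
  u_3 · u_2 = 0 (should be 0)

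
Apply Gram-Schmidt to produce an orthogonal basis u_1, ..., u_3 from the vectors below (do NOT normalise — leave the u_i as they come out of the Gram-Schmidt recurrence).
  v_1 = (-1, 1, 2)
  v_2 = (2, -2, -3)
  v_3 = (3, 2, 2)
Orthogonal basis:
  u_1 = (-1, 1, 2)
  u_2 = (1/3, -1/3, 1/3)
  u_3 = (5/2, 5/2, 0)

Apply the Gram-Schmidt recurrence
  u_1 = v_1
  u_i = v_i − Σ_{j<i} ((v_i · u_j) / (u_j · u_j)) · u_j.

Step by step this gives:
  u_1 = (-1, 1, 2)
  u_2 = (1/3, -1/3, 1/3)
  u_3 = (5/2, 5/2, 0)

Orthogonality check:
  u_2 · u_1 = 0 (should be 0)
  u_3 · u_1 = 0 (should be 0)
  u_3 · u_2 = 0 (should be 0)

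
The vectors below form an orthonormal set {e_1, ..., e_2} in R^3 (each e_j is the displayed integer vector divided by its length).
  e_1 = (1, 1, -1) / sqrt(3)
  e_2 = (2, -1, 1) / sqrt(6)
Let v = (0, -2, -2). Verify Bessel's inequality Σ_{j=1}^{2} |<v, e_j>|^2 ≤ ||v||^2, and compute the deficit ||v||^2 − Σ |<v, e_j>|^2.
Σ |<v, e_j>|^2 = 0; ||v||^2 = 8; deficit = 8

Write each e_j = u_j / sqrt(<u_j, u_j>) where u_j is the displayed integer vector. Then <v, e_j> = <v, u_j> / sqrt(<u_j, u_j>), so |<v, e_j>|^2 = <v, u_j>^2 / <u_j, u_j>.
Coefficients: <v, e_1> = 0/sqrt(3), <v, e_2> = 0/sqrt(6).
Square and sum: Σ |<v, e_j>|^2 = 0.
Compute ||v||^2 = v·v = 8.
Deficit = 8 − 0 = 8 ≥ 0, confirming Bessel's inequality. (The deficit equals ||v − Σ <v,e_j> e_j||^2, the squared distance from v to span{e_j}.)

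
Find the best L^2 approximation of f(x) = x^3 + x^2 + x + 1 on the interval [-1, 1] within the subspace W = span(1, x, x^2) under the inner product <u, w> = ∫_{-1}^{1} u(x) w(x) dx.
g(x) = x^2 + 8*x/5 + 1

The best approximation g ∈ W is the orthogonal projection of f onto W. Writing g = a_0 + a_1 x + a_2 x^2, the coefficients solve the normal equations G · a = b where
  G_{ij} = <φ_i, φ_j> and b_i = <f, φ_i>, with φ_0 = 1, φ_1 = x, φ_2 = x^2.
G =
  [2, 0, 2/3]
  [0, 2/3, 0]
  [2/3, 0, 2/5],
b = (8/3, 16/15, 16/15).
Solving gives a_0 = 1, a_1 = 8/5, a_2 = 1, so
  g(x) = x^2 + 8*x/5 + 1.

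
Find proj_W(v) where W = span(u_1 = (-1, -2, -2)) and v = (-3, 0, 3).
proj_W(v) = (1/3, 2/3, 2/3)

Set up U = [u_1 | ... | u_1] ∈ R^(3×1). The projector onto W = col(U) is P = U (U^T U)^(-1) U^T.
Compute U^T U =
  [9],
and U^T v = (-3).
Solve U^T U · c = U^T v for the coefficients: c = (-1/3). The projection is proj_W(v) = U c.
Check: (v - proj_W(v)) · u_1 = 0  (should be 0).
Result: proj_W(v) = (1/3, 2/3, 2/3).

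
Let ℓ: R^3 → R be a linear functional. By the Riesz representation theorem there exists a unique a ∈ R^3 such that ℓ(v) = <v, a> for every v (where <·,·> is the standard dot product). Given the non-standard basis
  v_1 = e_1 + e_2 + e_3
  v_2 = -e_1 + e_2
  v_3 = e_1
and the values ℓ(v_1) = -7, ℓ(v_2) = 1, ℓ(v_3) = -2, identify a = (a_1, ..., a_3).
a = (-2, -1, -4)

Write a = (a_1, ..., a_3) in the standard basis. For each basis vector v_i, ℓ(v_i) = <v_i, a> is a linear equation in the a_j's. Collect the n equations into a matrix system V a = ℓ, where row i of V is v_i (expressed in the standard basis). Since V is invertible (lower-triangular with 1s on the diagonal, up to permutation), solve by back-substitution:
  V =
[[1, 1, 1],
 [-1, 1, 0],
 [1, 0, 0]]
  V a = (-7, 1, -2)
Solving gives a = (-2, -1, -4).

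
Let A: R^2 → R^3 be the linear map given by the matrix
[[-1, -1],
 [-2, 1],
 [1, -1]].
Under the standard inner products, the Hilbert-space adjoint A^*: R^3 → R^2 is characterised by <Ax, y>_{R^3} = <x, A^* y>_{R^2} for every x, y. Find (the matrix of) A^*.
A^* = A^T =
[[-1, -2, 1],
 [-1, 1, -1]]

For real matrices with standard dot products, the defining identity <Ax, y> = <x, A^* y> gives (Ax)^T y = x^T (A^*) y, i.e. x^T A^T y = x^T (A^*) y. Since this holds for all x, y, we must have A^* = A^T. Therefore
A^* =
[[-1, -2, 1],
 [-1, 1, -1]].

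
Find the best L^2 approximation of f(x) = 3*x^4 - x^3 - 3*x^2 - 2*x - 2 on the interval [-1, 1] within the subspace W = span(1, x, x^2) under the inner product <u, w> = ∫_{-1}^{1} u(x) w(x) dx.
g(x) = -3*x^2/7 - 13*x/5 - 79/35

The best approximation g ∈ W is the orthogonal projection of f onto W. Writing g = a_0 + a_1 x + a_2 x^2, the coefficients solve the normal equations G · a = b where
  G_{ij} = <φ_i, φ_j> and b_i = <f, φ_i>, with φ_0 = 1, φ_1 = x, φ_2 = x^2.
G =
  [2, 0, 2/3]
  [0, 2/3, 0]
  [2/3, 0, 2/5],
b = (-24/5, -26/15, -176/105).
Solving gives a_0 = -79/35, a_1 = -13/5, a_2 = -3/7, so
  g(x) = -3*x^2/7 - 13*x/5 - 79/35.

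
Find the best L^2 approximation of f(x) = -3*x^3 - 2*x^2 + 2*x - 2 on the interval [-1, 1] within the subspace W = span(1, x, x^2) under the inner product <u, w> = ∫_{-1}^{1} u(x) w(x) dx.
g(x) = -2*x^2 + x/5 - 2

The best approximation g ∈ W is the orthogonal projection of f onto W. Writing g = a_0 + a_1 x + a_2 x^2, the coefficients solve the normal equations G · a = b where
  G_{ij} = <φ_i, φ_j> and b_i = <f, φ_i>, with φ_0 = 1, φ_1 = x, φ_2 = x^2.
G =
  [2, 0, 2/3]
  [0, 2/3, 0]
  [2/3, 0, 2/5],
b = (-16/3, 2/15, -32/15).
Solving gives a_0 = -2, a_1 = 1/5, a_2 = -2, so
  g(x) = -2*x^2 + x/5 - 2.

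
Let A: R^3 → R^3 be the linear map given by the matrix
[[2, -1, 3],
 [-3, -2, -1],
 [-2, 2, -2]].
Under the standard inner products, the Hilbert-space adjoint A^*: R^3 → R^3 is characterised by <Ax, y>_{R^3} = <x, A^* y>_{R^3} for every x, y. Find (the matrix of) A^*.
A^* = A^T =
[[2, -3, -2],
 [-1, -2, 2],
 [3, -1, -2]]

For real matrices with standard dot products, the defining identity <Ax, y> = <x, A^* y> gives (Ax)^T y = x^T (A^*) y, i.e. x^T A^T y = x^T (A^*) y. Since this holds for all x, y, we must have A^* = A^T. Therefore
A^* =
[[2, -3, -2],
 [-1, -2, 2],
 [3, -1, -2]].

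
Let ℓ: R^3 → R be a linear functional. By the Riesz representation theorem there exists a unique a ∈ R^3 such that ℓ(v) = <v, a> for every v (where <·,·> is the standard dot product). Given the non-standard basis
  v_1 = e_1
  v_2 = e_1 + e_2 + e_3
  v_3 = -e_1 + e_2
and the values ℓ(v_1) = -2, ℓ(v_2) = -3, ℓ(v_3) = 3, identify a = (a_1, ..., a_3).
a = (-2, 1, -2)

Write a = (a_1, ..., a_3) in the standard basis. For each basis vector v_i, ℓ(v_i) = <v_i, a> is a linear equation in the a_j's. Collect the n equations into a matrix system V a = ℓ, where row i of V is v_i (expressed in the standard basis). Since V is invertible (lower-triangular with 1s on the diagonal, up to permutation), solve by back-substitution:
  V =
[[1, 0, 0],
 [1, 1, 1],
 [-1, 1, 0]]
  V a = (-2, -3, 3)
Solving gives a = (-2, 1, -2).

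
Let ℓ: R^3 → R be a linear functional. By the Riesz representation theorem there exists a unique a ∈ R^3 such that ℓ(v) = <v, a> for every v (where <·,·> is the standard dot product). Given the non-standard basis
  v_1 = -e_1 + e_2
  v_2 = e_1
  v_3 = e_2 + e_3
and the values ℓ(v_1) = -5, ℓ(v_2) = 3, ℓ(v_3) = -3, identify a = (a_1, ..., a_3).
a = (3, -2, -1)

Write a = (a_1, ..., a_3) in the standard basis. For each basis vector v_i, ℓ(v_i) = <v_i, a> is a linear equation in the a_j's. Collect the n equations into a matrix system V a = ℓ, where row i of V is v_i (expressed in the standard basis). Since V is invertible (lower-triangular with 1s on the diagonal, up to permutation), solve by back-substitution:
  V =
[[-1, 1, 0],
 [1, 0, 0],
 [0, 1, 1]]
  V a = (-5, 3, -3)
Solving gives a = (3, -2, -1).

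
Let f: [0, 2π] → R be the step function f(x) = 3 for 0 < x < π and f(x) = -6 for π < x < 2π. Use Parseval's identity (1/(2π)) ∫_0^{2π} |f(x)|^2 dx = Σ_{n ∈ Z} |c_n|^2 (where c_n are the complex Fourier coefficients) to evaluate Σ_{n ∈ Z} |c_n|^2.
Σ |c_n|^2 = 45/2

Parseval equates the L^2 energy of f (normalised by 1/(2π)) with the ℓ^2 sum of its Fourier coefficients: (1/(2π)) ∫_0^{2π} |f|^2 = Σ |c_n|^2.
Compute the left side: (1/(2π)) [∫_0^π 3^2 dx + ∫_π^{2π} (-6)^2 dx] = (1/(2π)) · (9π + 36π) = (9 + 36)/2 = 45/2.
So Σ_{n ∈ Z} |c_n|^2 = 45/2.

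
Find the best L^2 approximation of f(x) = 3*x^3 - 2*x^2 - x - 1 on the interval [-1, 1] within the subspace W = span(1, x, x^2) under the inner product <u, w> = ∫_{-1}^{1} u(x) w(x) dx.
g(x) = -2*x^2 + 4*x/5 - 1

The best approximation g ∈ W is the orthogonal projection of f onto W. Writing g = a_0 + a_1 x + a_2 x^2, the coefficients solve the normal equations G · a = b where
  G_{ij} = <φ_i, φ_j> and b_i = <f, φ_i>, with φ_0 = 1, φ_1 = x, φ_2 = x^2.
G =
  [2, 0, 2/3]
  [0, 2/3, 0]
  [2/3, 0, 2/5],
b = (-10/3, 8/15, -22/15).
Solving gives a_0 = -1, a_1 = 4/5, a_2 = -2, so
  g(x) = -2*x^2 + 4*x/5 - 1.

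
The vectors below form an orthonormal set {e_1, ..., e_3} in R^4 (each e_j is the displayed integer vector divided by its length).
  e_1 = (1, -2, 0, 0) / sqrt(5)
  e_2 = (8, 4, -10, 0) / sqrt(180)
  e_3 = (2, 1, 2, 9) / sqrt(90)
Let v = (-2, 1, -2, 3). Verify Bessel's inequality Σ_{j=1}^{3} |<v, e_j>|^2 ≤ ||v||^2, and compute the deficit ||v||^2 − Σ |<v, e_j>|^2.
Σ |<v, e_j>|^2 = 8; ||v||^2 = 18; deficit = 10

Write each e_j = u_j / sqrt(<u_j, u_j>) where u_j is the displayed integer vector. Then <v, e_j> = <v, u_j> / sqrt(<u_j, u_j>), so |<v, e_j>|^2 = <v, u_j>^2 / <u_j, u_j>.
Coefficients: <v, e_1> = -4/sqrt(5), <v, e_2> = 8/sqrt(180), <v, e_3> = 20/sqrt(90).
Square and sum: Σ |<v, e_j>|^2 = 8.
Compute ||v||^2 = v·v = 18.
Deficit = 18 − 8 = 10 ≥ 0, confirming Bessel's inequality. (The deficit equals ||v − Σ <v,e_j> e_j||^2, the squared distance from v to span{e_j}.)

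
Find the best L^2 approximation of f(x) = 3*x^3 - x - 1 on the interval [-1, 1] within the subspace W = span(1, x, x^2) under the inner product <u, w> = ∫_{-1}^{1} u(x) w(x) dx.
g(x) = 4*x/5 - 1

The best approximation g ∈ W is the orthogonal projection of f onto W. Writing g = a_0 + a_1 x + a_2 x^2, the coefficients solve the normal equations G · a = b where
  G_{ij} = <φ_i, φ_j> and b_i = <f, φ_i>, with φ_0 = 1, φ_1 = x, φ_2 = x^2.
G =
  [2, 0, 2/3]
  [0, 2/3, 0]
  [2/3, 0, 2/5],
b = (-2, 8/15, -2/3).
Solving gives a_0 = -1, a_1 = 4/5, a_2 = 0, so
  g(x) = 4*x/5 - 1.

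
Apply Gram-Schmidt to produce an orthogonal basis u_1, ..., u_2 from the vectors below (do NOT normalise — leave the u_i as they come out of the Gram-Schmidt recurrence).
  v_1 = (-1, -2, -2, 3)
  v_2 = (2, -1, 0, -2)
Orthogonal basis:
  u_1 = (-1, -2, -2, 3)
  u_2 = (5/3, -5/3, -2/3, -1)

Apply the Gram-Schmidt recurrence
  u_1 = v_1
  u_i = v_i − Σ_{j<i} ((v_i · u_j) / (u_j · u_j)) · u_j.

Step by step this gives:
  u_1 = (-1, -2, -2, 3)
  u_2 = (5/3, -5/3, -2/3, -1)

Orthogonality check:
  u_2 · u_1 = 0 (should be 0)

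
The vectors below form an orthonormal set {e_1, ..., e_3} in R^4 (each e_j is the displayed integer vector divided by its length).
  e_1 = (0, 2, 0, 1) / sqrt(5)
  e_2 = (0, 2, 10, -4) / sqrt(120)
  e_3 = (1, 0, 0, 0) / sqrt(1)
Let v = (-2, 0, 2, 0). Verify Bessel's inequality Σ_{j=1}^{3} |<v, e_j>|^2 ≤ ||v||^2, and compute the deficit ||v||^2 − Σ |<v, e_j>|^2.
Σ |<v, e_j>|^2 = 22/3; ||v||^2 = 8; deficit = 2/3

Write each e_j = u_j / sqrt(<u_j, u_j>) where u_j is the displayed integer vector. Then <v, e_j> = <v, u_j> / sqrt(<u_j, u_j>), so |<v, e_j>|^2 = <v, u_j>^2 / <u_j, u_j>.
Coefficients: <v, e_1> = 0/sqrt(5), <v, e_2> = 20/sqrt(120), <v, e_3> = -2/sqrt(1).
Square and sum: Σ |<v, e_j>|^2 = 22/3.
Compute ||v||^2 = v·v = 8.
Deficit = 8 − 22/3 = 2/3 ≥ 0, confirming Bessel's inequality. (The deficit equals ||v − Σ <v,e_j> e_j||^2, the squared distance from v to span{e_j}.)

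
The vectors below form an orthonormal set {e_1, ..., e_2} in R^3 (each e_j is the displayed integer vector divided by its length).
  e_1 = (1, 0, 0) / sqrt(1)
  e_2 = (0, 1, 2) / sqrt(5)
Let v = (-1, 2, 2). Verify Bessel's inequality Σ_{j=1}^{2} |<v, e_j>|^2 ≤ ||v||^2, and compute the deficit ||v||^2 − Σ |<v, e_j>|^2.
Σ |<v, e_j>|^2 = 41/5; ||v||^2 = 9; deficit = 4/5

Write each e_j = u_j / sqrt(<u_j, u_j>) where u_j is the displayed integer vector. Then <v, e_j> = <v, u_j> / sqrt(<u_j, u_j>), so |<v, e_j>|^2 = <v, u_j>^2 / <u_j, u_j>.
Coefficients: <v, e_1> = -1/sqrt(1), <v, e_2> = 6/sqrt(5).
Square and sum: Σ |<v, e_j>|^2 = 41/5.
Compute ||v||^2 = v·v = 9.
Deficit = 9 − 41/5 = 4/5 ≥ 0, confirming Bessel's inequality. (The deficit equals ||v − Σ <v,e_j> e_j||^2, the squared distance from v to span{e_j}.)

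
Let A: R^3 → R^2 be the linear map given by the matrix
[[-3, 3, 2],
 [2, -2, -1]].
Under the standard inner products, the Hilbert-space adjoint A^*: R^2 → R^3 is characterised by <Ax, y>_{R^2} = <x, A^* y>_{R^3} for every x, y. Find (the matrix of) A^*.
A^* = A^T =
[[-3, 2],
 [3, -2],
 [2, -1]]

For real matrices with standard dot products, the defining identity <Ax, y> = <x, A^* y> gives (Ax)^T y = x^T (A^*) y, i.e. x^T A^T y = x^T (A^*) y. Since this holds for all x, y, we must have A^* = A^T. Therefore
A^* =
[[-3, 2],
 [3, -2],
 [2, -1]].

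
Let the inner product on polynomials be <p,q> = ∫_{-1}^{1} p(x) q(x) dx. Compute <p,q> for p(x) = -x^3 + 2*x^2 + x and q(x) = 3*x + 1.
<p,q> = 32/15

Expand the product: p(x)·q(x) = -3*x^4 + 5*x^3 + 5*x^2 + x.
∫_{-1}^{1} of each monomial x^k gives [2/(k+1) if k even, 0 if k odd]. Integrating term-by-term (or equivalently evaluating the antiderivative F(x) = -3*x^5/5 + 5*x^4/4 + 5*x^3/3 + x^2/2 at the endpoints):
  F(1) − F(−1) = 169/60 − (41/60) = 32/15.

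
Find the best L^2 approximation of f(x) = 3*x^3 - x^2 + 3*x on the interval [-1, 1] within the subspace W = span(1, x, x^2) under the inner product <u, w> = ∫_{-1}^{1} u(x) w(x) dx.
g(x) = -x^2 + 24*x/5

The best approximation g ∈ W is the orthogonal projection of f onto W. Writing g = a_0 + a_1 x + a_2 x^2, the coefficients solve the normal equations G · a = b where
  G_{ij} = <φ_i, φ_j> and b_i = <f, φ_i>, with φ_0 = 1, φ_1 = x, φ_2 = x^2.
G =
  [2, 0, 2/3]
  [0, 2/3, 0]
  [2/3, 0, 2/5],
b = (-2/3, 16/5, -2/5).
Solving gives a_0 = 0, a_1 = 24/5, a_2 = -1, so
  g(x) = -x^2 + 24*x/5.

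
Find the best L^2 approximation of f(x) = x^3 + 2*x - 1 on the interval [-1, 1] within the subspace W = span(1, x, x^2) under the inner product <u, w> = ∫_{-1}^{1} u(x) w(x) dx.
g(x) = 13*x/5 - 1

The best approximation g ∈ W is the orthogonal projection of f onto W. Writing g = a_0 + a_1 x + a_2 x^2, the coefficients solve the normal equations G · a = b where
  G_{ij} = <φ_i, φ_j> and b_i = <f, φ_i>, with φ_0 = 1, φ_1 = x, φ_2 = x^2.
G =
  [2, 0, 2/3]
  [0, 2/3, 0]
  [2/3, 0, 2/5],
b = (-2, 26/15, -2/3).
Solving gives a_0 = -1, a_1 = 13/5, a_2 = 0, so
  g(x) = 13*x/5 - 1.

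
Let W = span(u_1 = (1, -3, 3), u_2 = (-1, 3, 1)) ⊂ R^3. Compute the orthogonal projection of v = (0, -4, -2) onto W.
proj_W(v) = (6/5, -18/5, -2)

Set up U = [u_1 | ... | u_2] ∈ R^(3×2). The projector onto W = col(U) is P = U (U^T U)^(-1) U^T.
Compute U^T U =
  [19, -7]
  [-7, 11],
and U^T v = (6, -14).
Solve U^T U · c = U^T v for the coefficients: c = (-1/5, -7/5). The projection is proj_W(v) = U c.
Check: (v - proj_W(v)) · u_1 = 0  (should be 0).
Check: (v - proj_W(v)) · u_2 = 0  (should be 0).
Result: proj_W(v) = (6/5, -18/5, -2).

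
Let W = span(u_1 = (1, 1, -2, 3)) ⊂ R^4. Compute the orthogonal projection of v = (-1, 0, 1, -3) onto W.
proj_W(v) = (-4/5, -4/5, 8/5, -12/5)

Set up U = [u_1 | ... | u_1] ∈ R^(4×1). The projector onto W = col(U) is P = U (U^T U)^(-1) U^T.
Compute U^T U =
  [15],
and U^T v = (-12).
Solve U^T U · c = U^T v for the coefficients: c = (-4/5). The projection is proj_W(v) = U c.
Check: (v - proj_W(v)) · u_1 = 0  (should be 0).
Result: proj_W(v) = (-4/5, -4/5, 8/5, -12/5).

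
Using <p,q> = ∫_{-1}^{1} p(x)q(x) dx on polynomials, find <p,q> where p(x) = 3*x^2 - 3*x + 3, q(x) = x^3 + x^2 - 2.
<p,q> = -14

Expand the product: p(x)·q(x) = 3*x^5 - 3*x^2 + 6*x - 6.
∫_{-1}^{1} of each monomial x^k gives [2/(k+1) if k even, 0 if k odd]. Integrating term-by-term (or equivalently evaluating the antiderivative F(x) = x^6/2 - x^3 + 3*x^2 - 6*x at the endpoints):
  F(1) − F(−1) = -7/2 − (21/2) = -14.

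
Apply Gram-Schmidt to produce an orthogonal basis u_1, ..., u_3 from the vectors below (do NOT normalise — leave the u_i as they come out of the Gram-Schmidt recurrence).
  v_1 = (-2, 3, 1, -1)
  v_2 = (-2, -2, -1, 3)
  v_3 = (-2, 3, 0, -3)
Orthogonal basis:
  u_1 = (-2, 3, 1, -1)
  u_2 = (-14/5, -4/5, -3/5, 13/5)
  u_3 = (-9/13, -17/39, -97/78, -7/6)

Apply the Gram-Schmidt recurrence
  u_1 = v_1
  u_i = v_i − Σ_{j<i} ((v_i · u_j) / (u_j · u_j)) · u_j.

Step by step this gives:
  u_1 = (-2, 3, 1, -1)
  u_2 = (-14/5, -4/5, -3/5, 13/5)
  u_3 = (-9/13, -17/39, -97/78, -7/6)

Orthogonality check:
  u_2 · u_1 = 0 (should be 0)
  u_3 · u_1 = 0 (should be 0)
  u_3 · u_2 = 0 (should be 0)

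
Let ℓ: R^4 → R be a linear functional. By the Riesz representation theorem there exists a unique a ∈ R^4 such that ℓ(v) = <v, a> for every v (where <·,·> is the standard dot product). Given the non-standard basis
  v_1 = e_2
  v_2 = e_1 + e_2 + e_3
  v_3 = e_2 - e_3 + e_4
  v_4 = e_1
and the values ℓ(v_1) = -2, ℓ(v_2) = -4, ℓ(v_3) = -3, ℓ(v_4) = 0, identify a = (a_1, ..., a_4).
a = (0, -2, -2, -3)

Write a = (a_1, ..., a_4) in the standard basis. For each basis vector v_i, ℓ(v_i) = <v_i, a> is a linear equation in the a_j's. Collect the n equations into a matrix system V a = ℓ, where row i of V is v_i (expressed in the standard basis). Since V is invertible (lower-triangular with 1s on the diagonal, up to permutation), solve by back-substitution:
  V =
[[0, 1, 0, 0],
 [1, 1, 1, 0],
 [0, 1, -1, 1],
 [1, 0, 0, 0]]
  V a = (-2, -4, -3, 0)
Solving gives a = (0, -2, -2, -3).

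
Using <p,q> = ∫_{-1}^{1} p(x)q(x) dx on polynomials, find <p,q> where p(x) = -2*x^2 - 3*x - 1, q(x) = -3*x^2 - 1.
<p,q> = 116/15

Expand the product: p(x)·q(x) = 6*x^4 + 9*x^3 + 5*x^2 + 3*x + 1.
∫_{-1}^{1} of each monomial x^k gives [2/(k+1) if k even, 0 if k odd]. Integrating term-by-term (or equivalently evaluating the antiderivative F(x) = 6*x^5/5 + 9*x^4/4 + 5*x^3/3 + 3*x^2/2 + x at the endpoints):
  F(1) − F(−1) = 457/60 − (-7/60) = 116/15.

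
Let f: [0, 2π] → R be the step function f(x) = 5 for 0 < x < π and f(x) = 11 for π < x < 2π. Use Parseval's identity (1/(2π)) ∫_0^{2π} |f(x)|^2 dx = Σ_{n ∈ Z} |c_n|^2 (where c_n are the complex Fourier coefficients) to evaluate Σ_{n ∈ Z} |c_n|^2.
Σ |c_n|^2 = 73

Parseval equates the L^2 energy of f (normalised by 1/(2π)) with the ℓ^2 sum of its Fourier coefficients: (1/(2π)) ∫_0^{2π} |f|^2 = Σ |c_n|^2.
Compute the left side: (1/(2π)) [∫_0^π 5^2 dx + ∫_π^{2π} 11^2 dx] = (1/(2π)) · (25π + 121π) = (25 + 121)/2 = 73.
So Σ_{n ∈ Z} |c_n|^2 = 73.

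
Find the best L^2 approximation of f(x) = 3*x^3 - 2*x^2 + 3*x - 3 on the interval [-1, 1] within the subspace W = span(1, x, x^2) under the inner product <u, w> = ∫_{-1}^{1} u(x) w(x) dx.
g(x) = -2*x^2 + 24*x/5 - 3

The best approximation g ∈ W is the orthogonal projection of f onto W. Writing g = a_0 + a_1 x + a_2 x^2, the coefficients solve the normal equations G · a = b where
  G_{ij} = <φ_i, φ_j> and b_i = <f, φ_i>, with φ_0 = 1, φ_1 = x, φ_2 = x^2.
G =
  [2, 0, 2/3]
  [0, 2/3, 0]
  [2/3, 0, 2/5],
b = (-22/3, 16/5, -14/5).
Solving gives a_0 = -3, a_1 = 24/5, a_2 = -2, so
  g(x) = -2*x^2 + 24*x/5 - 3.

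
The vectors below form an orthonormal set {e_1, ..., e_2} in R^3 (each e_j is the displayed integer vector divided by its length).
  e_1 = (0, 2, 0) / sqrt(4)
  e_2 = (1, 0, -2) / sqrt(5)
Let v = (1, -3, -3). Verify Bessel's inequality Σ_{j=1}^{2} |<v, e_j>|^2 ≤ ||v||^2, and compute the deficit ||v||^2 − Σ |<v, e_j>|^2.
Σ |<v, e_j>|^2 = 94/5; ||v||^2 = 19; deficit = 1/5

Write each e_j = u_j / sqrt(<u_j, u_j>) where u_j is the displayed integer vector. Then <v, e_j> = <v, u_j> / sqrt(<u_j, u_j>), so |<v, e_j>|^2 = <v, u_j>^2 / <u_j, u_j>.
Coefficients: <v, e_1> = -6/sqrt(4), <v, e_2> = 7/sqrt(5).
Square and sum: Σ |<v, e_j>|^2 = 94/5.
Compute ||v||^2 = v·v = 19.
Deficit = 19 − 94/5 = 1/5 ≥ 0, confirming Bessel's inequality. (The deficit equals ||v − Σ <v,e_j> e_j||^2, the squared distance from v to span{e_j}.)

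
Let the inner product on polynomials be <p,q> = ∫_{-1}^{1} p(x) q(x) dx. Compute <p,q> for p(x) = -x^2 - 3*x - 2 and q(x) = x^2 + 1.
<p,q> = -32/5

Expand the product: p(x)·q(x) = -x^4 - 3*x^3 - 3*x^2 - 3*x - 2.
∫_{-1}^{1} of each monomial x^k gives [2/(k+1) if k even, 0 if k odd]. Integrating term-by-term (or equivalently evaluating the antiderivative F(x) = -x^5/5 - 3*x^4/4 - x^3 - 3*x^2/2 - 2*x at the endpoints):
  F(1) − F(−1) = -109/20 − (19/20) = -32/5.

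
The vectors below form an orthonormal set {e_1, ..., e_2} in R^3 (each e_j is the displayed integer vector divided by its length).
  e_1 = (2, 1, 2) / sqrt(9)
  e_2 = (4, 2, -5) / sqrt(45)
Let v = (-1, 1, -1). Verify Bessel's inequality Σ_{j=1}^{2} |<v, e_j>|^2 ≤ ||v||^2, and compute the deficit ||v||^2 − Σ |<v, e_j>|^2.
Σ |<v, e_j>|^2 = 6/5; ||v||^2 = 3; deficit = 9/5

Write each e_j = u_j / sqrt(<u_j, u_j>) where u_j is the displayed integer vector. Then <v, e_j> = <v, u_j> / sqrt(<u_j, u_j>), so |<v, e_j>|^2 = <v, u_j>^2 / <u_j, u_j>.
Coefficients: <v, e_1> = -3/sqrt(9), <v, e_2> = 3/sqrt(45).
Square and sum: Σ |<v, e_j>|^2 = 6/5.
Compute ||v||^2 = v·v = 3.
Deficit = 3 − 6/5 = 9/5 ≥ 0, confirming Bessel's inequality. (The deficit equals ||v − Σ <v,e_j> e_j||^2, the squared distance from v to span{e_j}.)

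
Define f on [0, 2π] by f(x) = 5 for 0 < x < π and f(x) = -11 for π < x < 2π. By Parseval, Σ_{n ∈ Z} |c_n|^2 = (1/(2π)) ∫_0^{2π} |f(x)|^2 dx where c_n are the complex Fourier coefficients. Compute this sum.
Σ |c_n|^2 = 73

Parseval equates the L^2 energy of f (normalised by 1/(2π)) with the ℓ^2 sum of its Fourier coefficients: (1/(2π)) ∫_0^{2π} |f|^2 = Σ |c_n|^2.
Compute the left side: (1/(2π)) [∫_0^π 5^2 dx + ∫_π^{2π} (-11)^2 dx] = (1/(2π)) · (25π + 121π) = (25 + 121)/2 = 73.
So Σ_{n ∈ Z} |c_n|^2 = 73.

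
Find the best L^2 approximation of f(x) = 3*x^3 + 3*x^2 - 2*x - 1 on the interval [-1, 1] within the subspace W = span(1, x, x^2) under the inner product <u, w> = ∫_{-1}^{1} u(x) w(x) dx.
g(x) = 3*x^2 - x/5 - 1

The best approximation g ∈ W is the orthogonal projection of f onto W. Writing g = a_0 + a_1 x + a_2 x^2, the coefficients solve the normal equations G · a = b where
  G_{ij} = <φ_i, φ_j> and b_i = <f, φ_i>, with φ_0 = 1, φ_1 = x, φ_2 = x^2.
G =
  [2, 0, 2/3]
  [0, 2/3, 0]
  [2/3, 0, 2/5],
b = (0, -2/15, 8/15).
Solving gives a_0 = -1, a_1 = -1/5, a_2 = 3, so
  g(x) = 3*x^2 - x/5 - 1.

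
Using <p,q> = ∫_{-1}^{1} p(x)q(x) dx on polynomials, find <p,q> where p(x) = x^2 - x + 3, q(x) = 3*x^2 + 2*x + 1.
<p,q> = 188/15

Expand the product: p(x)·q(x) = 3*x^4 - x^3 + 8*x^2 + 5*x + 3.
∫_{-1}^{1} of each monomial x^k gives [2/(k+1) if k even, 0 if k odd]. Integrating term-by-term (or equivalently evaluating the antiderivative F(x) = 3*x^5/5 - x^4/4 + 8*x^3/3 + 5*x^2/2 + 3*x at the endpoints):
  F(1) − F(−1) = 511/60 − (-241/60) = 188/15.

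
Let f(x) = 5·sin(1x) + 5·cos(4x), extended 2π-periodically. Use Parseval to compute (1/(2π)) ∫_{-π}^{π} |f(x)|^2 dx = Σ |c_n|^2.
Σ |c_n|^2 = 25

Expand |f|^2 and use orthogonality of {sin(nx), cos(mx)} on [-π, π]:
  ∫_{-π}^{π} sin(nx)^2 dx = π, ∫ cos(mx)^2 dx = π, and cross terms integrate to 0.
So ∫_{-π}^{π} f(x)^2 dx = 5^2 · π + 5^2 · π = (25 + 25)π.
Divide by 2π: (25 + 25)/2 = 25.
By Parseval, this equals Σ |c_n|^2.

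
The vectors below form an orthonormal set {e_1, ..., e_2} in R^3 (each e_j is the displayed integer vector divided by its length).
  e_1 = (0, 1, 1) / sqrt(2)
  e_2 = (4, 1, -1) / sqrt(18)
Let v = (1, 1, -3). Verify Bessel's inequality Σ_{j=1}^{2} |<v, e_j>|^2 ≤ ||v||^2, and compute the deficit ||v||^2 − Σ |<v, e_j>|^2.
Σ |<v, e_j>|^2 = 50/9; ||v||^2 = 11; deficit = 49/9

Write each e_j = u_j / sqrt(<u_j, u_j>) where u_j is the displayed integer vector. Then <v, e_j> = <v, u_j> / sqrt(<u_j, u_j>), so |<v, e_j>|^2 = <v, u_j>^2 / <u_j, u_j>.
Coefficients: <v, e_1> = -2/sqrt(2), <v, e_2> = 8/sqrt(18).
Square and sum: Σ |<v, e_j>|^2 = 50/9.
Compute ||v||^2 = v·v = 11.
Deficit = 11 − 50/9 = 49/9 ≥ 0, confirming Bessel's inequality. (The deficit equals ||v − Σ <v,e_j> e_j||^2, the squared distance from v to span{e_j}.)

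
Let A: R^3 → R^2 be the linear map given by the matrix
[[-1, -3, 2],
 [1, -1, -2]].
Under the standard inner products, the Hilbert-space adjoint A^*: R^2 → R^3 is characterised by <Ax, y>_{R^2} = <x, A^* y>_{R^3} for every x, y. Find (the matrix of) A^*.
A^* = A^T =
[[-1, 1],
 [-3, -1],
 [2, -2]]

For real matrices with standard dot products, the defining identity <Ax, y> = <x, A^* y> gives (Ax)^T y = x^T (A^*) y, i.e. x^T A^T y = x^T (A^*) y. Since this holds for all x, y, we must have A^* = A^T. Therefore
A^* =
[[-1, 1],
 [-3, -1],
 [2, -2]].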